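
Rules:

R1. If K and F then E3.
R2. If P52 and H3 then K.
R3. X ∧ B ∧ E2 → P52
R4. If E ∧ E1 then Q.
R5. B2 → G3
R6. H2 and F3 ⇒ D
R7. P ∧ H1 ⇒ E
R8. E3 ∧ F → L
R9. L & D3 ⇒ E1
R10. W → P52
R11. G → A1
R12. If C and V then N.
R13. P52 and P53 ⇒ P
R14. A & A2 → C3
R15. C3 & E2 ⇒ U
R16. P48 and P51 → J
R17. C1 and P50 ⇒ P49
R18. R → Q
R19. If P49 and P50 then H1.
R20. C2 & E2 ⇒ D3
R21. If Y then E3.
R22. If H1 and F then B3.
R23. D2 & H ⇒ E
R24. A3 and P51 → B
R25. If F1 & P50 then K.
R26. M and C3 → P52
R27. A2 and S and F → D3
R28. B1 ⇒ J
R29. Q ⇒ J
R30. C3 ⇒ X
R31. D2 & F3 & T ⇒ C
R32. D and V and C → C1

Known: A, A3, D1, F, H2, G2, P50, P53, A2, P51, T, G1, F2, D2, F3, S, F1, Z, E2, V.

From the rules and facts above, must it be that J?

D  (by R6: H2, F3)
C3  (by R14: A, A2)
B  (by R24: A3, P51)
K  (by R25: F1, P50)
D3  (by R27: A2, S, F)
X  (by R30: C3)
C  (by R31: D2, F3, T)
C1  (by R32: D, V, C)
E3  (by R1: K, F)
P52  (by R3: X, B, E2)
L  (by R8: E3, F)
E1  (by R9: L, D3)
P  (by R13: P52, P53)
P49  (by R17: C1, P50)
H1  (by R19: P49, P50)
E  (by R7: P, H1)
Q  (by R4: E, E1)
J  (by R29: Q)

Yes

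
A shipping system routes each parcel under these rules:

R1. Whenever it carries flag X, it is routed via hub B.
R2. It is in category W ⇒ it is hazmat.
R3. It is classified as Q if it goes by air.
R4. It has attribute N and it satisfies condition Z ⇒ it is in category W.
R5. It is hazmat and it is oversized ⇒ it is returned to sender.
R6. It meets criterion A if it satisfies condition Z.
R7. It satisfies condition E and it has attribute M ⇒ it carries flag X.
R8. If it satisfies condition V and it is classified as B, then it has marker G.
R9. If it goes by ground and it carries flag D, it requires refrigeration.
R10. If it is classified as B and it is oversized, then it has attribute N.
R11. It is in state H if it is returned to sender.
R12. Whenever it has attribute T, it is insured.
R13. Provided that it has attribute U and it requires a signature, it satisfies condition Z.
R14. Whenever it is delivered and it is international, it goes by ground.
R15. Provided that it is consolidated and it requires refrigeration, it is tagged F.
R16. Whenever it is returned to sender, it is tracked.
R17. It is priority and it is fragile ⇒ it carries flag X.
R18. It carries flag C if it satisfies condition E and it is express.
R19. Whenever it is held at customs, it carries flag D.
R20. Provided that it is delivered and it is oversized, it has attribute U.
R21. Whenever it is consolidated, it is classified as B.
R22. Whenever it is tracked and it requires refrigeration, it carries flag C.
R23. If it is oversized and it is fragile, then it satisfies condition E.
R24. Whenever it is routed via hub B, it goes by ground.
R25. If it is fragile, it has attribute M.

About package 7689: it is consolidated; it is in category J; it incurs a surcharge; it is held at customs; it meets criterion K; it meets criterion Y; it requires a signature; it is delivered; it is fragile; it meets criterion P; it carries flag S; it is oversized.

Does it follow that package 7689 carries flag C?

By R19 (it is held at customs): it carries flag D.
By R20 (it is delivered, it is oversized): it has attribute U.
By R21 (it is consolidated): it is classified as B.
By R23 (it is oversized, it is fragile): it satisfies condition E.
By R25 (it is fragile): it has attribute M.
By R7 (it satisfies condition E, it has attribute M): it carries flag X.
By R10 (it is classified as B, it is oversized): it has attribute N.
By R13 (it has attribute U, it requires a signature): it satisfies condition Z.
By R1 (it carries flag X): it is routed via hub B.
By R4 (it has attribute N, it satisfies condition Z): it is in category W.
By R24 (it is routed via hub B): it goes by ground.
By R2 (it is in category W): it is hazmat.
By R5 (it is hazmat, it is oversized): it is returned to sender.
By R9 (it goes by ground, it carries flag D): it requires refrigeration.
By R16 (it is returned to sender): it is tracked.
By R22 (it is tracked, it requires refrigeration): it carries flag C.

Yes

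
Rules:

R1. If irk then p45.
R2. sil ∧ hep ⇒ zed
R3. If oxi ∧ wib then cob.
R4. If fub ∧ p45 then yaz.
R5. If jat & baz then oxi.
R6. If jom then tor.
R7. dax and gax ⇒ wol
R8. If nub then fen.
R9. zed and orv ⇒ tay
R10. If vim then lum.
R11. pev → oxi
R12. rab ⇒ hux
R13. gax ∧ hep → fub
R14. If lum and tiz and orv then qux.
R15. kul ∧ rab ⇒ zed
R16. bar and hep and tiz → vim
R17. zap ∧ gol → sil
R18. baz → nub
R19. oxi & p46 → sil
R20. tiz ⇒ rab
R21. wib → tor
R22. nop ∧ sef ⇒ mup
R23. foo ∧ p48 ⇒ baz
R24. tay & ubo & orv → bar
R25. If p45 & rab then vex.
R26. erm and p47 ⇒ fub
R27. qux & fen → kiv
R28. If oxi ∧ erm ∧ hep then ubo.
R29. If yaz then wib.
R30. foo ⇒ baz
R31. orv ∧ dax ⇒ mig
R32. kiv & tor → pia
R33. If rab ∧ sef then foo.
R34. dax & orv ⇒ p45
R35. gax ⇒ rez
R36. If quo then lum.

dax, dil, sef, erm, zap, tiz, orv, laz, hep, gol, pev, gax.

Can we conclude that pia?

Yes

oxi  (by R11: pev)
fub  (by R13: gax, hep)
sil  (by R17: zap, gol)
rab  (by R20: tiz)
ubo  (by R28: oxi, erm, hep)
foo  (by R33: rab, sef)
p45  (by R34: dax, orv)
zed  (by R2: sil, hep)
yaz  (by R4: fub, p45)
tay  (by R9: zed, orv)
bar  (by R24: tay, ubo, orv)
wib  (by R29: yaz)
baz  (by R30: foo)
vim  (by R16: bar, hep, tiz)
nub  (by R18: baz)
tor  (by R21: wib)
fen  (by R8: nub)
lum  (by R10: vim)
qux  (by R14: lum, tiz, orv)
kiv  (by R27: qux, fen)
pia  (by R32: kiv, tor)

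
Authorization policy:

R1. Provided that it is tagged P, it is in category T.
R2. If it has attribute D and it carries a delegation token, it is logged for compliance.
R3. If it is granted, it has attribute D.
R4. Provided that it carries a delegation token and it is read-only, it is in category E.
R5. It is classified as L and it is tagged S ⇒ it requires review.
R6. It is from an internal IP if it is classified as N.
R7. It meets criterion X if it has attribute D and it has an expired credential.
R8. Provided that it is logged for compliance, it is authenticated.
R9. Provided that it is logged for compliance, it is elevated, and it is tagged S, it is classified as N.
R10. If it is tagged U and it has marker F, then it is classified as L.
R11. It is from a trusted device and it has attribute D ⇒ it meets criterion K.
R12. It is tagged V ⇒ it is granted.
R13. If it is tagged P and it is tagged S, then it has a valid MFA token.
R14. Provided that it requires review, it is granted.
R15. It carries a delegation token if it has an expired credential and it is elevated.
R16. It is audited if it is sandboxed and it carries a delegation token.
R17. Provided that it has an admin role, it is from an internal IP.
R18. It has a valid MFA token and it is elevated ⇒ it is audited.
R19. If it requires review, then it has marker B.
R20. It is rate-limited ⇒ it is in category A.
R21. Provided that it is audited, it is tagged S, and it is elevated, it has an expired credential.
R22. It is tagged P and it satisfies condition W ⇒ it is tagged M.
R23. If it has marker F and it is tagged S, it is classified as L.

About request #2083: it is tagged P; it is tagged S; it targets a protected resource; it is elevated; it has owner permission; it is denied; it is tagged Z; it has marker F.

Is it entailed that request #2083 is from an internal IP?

By R13 (it is tagged P, it is tagged S): it has a valid MFA token.
By R18 (it has a valid MFA token, it is elevated): it is audited.
By R21 (it is audited, it is tagged S, it is elevated): it has an expired credential.
By R23 (it has marker F, it is tagged S): it is classified as L.
By R5 (it is classified as L, it is tagged S): it requires review.
By R14 (it requires review): it is granted.
By R15 (it has an expired credential, it is elevated): it carries a delegation token.
By R3 (it is granted): it has attribute D.
By R2 (it has attribute D, it carries a delegation token): it is logged for compliance.
By R9 (it is logged for compliance, it is elevated, it is tagged S): it is classified as N.
By R6 (it is classified as N): it is from an internal IP.

Yes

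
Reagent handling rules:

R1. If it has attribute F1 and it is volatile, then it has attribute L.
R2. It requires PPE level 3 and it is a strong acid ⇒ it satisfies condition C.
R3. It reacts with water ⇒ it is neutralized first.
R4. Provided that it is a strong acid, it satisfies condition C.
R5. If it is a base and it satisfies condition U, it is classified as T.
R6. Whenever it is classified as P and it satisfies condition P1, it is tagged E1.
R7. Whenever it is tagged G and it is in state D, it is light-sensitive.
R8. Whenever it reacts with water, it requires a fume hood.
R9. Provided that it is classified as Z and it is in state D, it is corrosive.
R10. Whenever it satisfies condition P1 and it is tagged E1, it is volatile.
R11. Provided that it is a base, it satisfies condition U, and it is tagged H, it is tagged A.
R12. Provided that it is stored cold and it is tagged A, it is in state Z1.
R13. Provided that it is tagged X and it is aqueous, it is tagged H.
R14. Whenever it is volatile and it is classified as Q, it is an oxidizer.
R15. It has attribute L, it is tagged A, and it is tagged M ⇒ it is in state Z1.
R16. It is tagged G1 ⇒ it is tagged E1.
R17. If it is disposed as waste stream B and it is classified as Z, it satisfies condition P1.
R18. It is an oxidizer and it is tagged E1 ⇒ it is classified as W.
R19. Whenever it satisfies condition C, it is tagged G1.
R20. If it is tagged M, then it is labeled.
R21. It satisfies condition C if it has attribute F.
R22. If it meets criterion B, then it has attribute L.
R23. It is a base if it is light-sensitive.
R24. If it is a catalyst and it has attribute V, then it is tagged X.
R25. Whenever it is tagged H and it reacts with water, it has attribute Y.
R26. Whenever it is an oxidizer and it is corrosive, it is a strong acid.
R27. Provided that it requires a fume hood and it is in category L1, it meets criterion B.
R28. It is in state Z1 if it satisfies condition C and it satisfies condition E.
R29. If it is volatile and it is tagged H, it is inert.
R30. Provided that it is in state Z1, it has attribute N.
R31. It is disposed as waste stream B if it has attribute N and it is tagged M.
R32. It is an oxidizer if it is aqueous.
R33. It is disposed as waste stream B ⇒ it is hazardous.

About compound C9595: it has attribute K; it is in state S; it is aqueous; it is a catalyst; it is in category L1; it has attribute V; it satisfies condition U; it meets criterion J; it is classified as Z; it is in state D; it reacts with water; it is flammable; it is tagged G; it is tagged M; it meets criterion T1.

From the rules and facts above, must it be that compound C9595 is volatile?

By R7 (it is tagged G, it is in state D): it is light-sensitive.
By R8 (it reacts with water): it requires a fume hood.
By R9 (it is classified as Z, it is in state D): it is corrosive.
By R23 (it is light-sensitive): it is a base.
By R24 (it is a catalyst, it has attribute V): it is tagged X.
By R27 (it requires a fume hood, it is in category L1): it meets criterion B.
By R32 (it is aqueous): it is an oxidizer.
By R13 (it is tagged X, it is aqueous): it is tagged H.
By R22 (it meets criterion B): it has attribute L.
By R26 (it is an oxidizer, it is corrosive): it is a strong acid.
By R4 (it is a strong acid): it satisfies condition C.
By R11 (it is a base, it satisfies condition U, it is tagged H): it is tagged A.
By R15 (it has attribute L, it is tagged A, it is tagged M): it is in state Z1.
By R19 (it satisfies condition C): it is tagged G1.
By R30 (it is in state Z1): it has attribute N.
By R31 (it has attribute N, it is tagged M): it is disposed as waste stream B.
By R16 (it is tagged G1): it is tagged E1.
By R17 (it is disposed as waste stream B, it is classified as Z): it satisfies condition P1.
By R10 (it satisfies condition P1, it is tagged E1): it is volatile.

Yes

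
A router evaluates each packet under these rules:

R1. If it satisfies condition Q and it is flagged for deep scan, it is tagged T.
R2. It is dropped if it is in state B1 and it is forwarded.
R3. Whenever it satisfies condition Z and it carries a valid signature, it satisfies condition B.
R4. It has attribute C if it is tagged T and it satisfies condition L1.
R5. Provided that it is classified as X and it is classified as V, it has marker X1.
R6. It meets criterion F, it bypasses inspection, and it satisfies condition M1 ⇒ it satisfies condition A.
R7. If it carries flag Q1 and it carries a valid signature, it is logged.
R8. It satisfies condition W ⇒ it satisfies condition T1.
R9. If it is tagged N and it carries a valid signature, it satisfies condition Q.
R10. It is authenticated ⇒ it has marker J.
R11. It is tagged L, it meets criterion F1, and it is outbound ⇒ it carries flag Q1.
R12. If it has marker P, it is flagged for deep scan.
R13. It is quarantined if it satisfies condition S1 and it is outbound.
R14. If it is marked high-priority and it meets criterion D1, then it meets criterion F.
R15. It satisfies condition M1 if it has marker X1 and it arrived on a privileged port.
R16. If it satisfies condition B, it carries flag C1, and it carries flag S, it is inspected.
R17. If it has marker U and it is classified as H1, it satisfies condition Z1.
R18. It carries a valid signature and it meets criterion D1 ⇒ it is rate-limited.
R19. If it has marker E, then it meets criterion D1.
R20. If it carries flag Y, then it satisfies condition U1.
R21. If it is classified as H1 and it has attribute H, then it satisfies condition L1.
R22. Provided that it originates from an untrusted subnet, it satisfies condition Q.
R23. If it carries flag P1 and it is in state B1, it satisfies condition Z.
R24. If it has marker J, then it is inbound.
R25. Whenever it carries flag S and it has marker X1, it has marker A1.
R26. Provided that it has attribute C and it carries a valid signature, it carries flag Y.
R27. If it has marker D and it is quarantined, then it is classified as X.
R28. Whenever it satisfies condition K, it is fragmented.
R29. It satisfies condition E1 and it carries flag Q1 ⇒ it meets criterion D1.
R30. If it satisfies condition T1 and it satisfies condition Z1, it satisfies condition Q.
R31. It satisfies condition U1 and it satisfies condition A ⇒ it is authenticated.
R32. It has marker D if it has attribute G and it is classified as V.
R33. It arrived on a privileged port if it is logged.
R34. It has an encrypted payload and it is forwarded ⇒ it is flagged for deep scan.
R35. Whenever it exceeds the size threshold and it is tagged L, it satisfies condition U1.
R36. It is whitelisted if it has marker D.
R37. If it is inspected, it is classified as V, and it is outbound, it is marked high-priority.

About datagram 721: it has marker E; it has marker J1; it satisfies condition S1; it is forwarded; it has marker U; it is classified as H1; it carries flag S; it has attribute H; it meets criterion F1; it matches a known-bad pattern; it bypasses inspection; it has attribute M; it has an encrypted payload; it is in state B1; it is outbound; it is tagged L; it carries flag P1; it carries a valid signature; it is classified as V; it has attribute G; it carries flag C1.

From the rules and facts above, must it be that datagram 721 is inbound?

No

Forward chaining from the given facts derives: is dropped, carries flag Q1, is quarantined, satisfies condition Z1, meets criterion D1, satisfies condition L1, satisfies condition Z, has marker D, is flagged for deep scan, is whitelisted, satisfies condition B, is logged, is inspected, is rate-limited, is classified as X, arrived on a privileged port, is marked high-priority, has marker X1, meets criterion F, satisfies condition M1, has marker A1, satisfies condition A.
The only rule concluding "it is inbound" is R24, which needs "it has marker J"; that is never established.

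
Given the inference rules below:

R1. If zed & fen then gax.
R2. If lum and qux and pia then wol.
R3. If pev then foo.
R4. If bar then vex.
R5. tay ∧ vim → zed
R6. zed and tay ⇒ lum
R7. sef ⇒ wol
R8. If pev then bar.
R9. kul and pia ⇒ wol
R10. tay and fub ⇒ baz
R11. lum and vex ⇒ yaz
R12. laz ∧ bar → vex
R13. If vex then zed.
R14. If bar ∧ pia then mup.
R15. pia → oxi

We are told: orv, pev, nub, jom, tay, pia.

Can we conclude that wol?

Forward chaining from the given facts derives: foo, bar, mup, oxi, vex, zed, lum, yaz.
Rules concluding wol: R2 needs qux; R7 needs sef; R9 needs kul — none of these are established.

No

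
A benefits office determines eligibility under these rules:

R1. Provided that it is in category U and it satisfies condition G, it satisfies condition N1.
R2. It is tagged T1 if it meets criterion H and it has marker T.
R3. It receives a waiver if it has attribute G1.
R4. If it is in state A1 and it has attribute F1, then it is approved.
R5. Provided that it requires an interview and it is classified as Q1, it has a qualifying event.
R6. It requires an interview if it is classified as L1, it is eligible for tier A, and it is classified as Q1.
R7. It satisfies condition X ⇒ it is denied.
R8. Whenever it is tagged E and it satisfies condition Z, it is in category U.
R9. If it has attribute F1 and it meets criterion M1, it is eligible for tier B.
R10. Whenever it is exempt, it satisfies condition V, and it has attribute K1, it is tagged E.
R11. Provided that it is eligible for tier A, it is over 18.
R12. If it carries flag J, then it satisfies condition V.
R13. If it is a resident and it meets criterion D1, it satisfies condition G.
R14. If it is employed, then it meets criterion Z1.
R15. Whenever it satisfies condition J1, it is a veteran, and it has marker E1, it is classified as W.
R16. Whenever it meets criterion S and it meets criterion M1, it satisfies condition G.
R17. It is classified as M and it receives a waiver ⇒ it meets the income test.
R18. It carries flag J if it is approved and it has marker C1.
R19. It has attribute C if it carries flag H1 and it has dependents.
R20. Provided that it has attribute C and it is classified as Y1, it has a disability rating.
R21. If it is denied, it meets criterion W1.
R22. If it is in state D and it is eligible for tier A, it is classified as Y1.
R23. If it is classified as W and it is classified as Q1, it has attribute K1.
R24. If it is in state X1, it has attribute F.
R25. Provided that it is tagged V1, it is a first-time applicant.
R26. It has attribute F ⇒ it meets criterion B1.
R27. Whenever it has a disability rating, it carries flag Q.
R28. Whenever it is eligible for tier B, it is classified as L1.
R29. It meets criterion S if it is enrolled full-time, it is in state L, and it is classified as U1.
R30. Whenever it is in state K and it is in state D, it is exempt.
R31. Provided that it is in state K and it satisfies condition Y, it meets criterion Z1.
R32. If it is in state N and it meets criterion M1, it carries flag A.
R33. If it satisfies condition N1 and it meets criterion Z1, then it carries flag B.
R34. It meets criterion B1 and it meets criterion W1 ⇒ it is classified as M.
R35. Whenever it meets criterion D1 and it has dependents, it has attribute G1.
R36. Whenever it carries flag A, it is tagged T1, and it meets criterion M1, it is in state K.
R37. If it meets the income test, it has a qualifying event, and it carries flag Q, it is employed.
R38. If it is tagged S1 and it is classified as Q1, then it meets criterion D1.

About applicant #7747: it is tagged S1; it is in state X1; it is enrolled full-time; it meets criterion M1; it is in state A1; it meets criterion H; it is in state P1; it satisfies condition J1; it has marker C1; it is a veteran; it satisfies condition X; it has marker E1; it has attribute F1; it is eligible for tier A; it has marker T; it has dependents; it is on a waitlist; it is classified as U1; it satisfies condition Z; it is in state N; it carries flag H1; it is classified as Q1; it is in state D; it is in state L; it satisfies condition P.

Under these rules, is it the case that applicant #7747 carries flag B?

Yes

By R2 (it meets criterion H, it has marker T): it is tagged T1.
By R4 (it is in state A1, it has attribute F1): it is approved.
By R7 (it satisfies condition X): it is denied.
By R9 (it has attribute F1, it meets criterion M1): it is eligible for tier B.
By R15 (it satisfies condition J1, it is a veteran, it has marker E1): it is classified as W.
By R18 (it is approved, it has marker C1): it carries flag J.
By R19 (it carries flag H1, it has dependents): it has attribute C.
By R21 (it is denied): it meets criterion W1.
By R22 (it is in state D, it is eligible for tier A): it is classified as Y1.
By R23 (it is classified as W, it is classified as Q1): it has attribute K1.
By R24 (it is in state X1): it has attribute F.
By R26 (it has attribute F): it meets criterion B1.
By R28 (it is eligible for tier B): it is classified as L1.
By R29 (it is enrolled full-time, it is in state L, it is classified as U1): it meets criterion S.
By R32 (it is in state N, it meets criterion M1): it carries flag A.
By R34 (it meets criterion B1, it meets criterion W1): it is classified as M.
By R36 (it carries flag A, it is tagged T1, it meets criterion M1): it is in state K.
By R38 (it is tagged S1, it is classified as Q1): it meets criterion D1.
By R6 (it is classified as L1, it is eligible for tier A, it is classified as Q1): it requires an interview.
By R12 (it carries flag J): it satisfies condition V.
By R16 (it meets criterion S, it meets criterion M1): it satisfies condition G.
By R20 (it has attribute C, it is classified as Y1): it has a disability rating.
By R27 (it has a disability rating): it carries flag Q.
By R30 (it is in state K, it is in state D): it is exempt.
By R35 (it meets criterion D1, it has dependents): it has attribute G1.
By R3 (it has attribute G1): it receives a waiver.
By R5 (it requires an interview, it is classified as Q1): it has a qualifying event.
By R10 (it is exempt, it satisfies condition V, it has attribute K1): it is tagged E.
By R17 (it is classified as M, it receives a waiver): it meets the income test.
By R37 (it meets the income test, it has a qualifying event, it carries flag Q): it is employed.
By R8 (it is tagged E, it satisfies condition Z): it is in category U.
By R14 (it is employed): it meets criterion Z1.
By R1 (it is in category U, it satisfies condition G): it satisfies condition N1.
By R33 (it satisfies condition N1, it meets criterion Z1): it carries flag B.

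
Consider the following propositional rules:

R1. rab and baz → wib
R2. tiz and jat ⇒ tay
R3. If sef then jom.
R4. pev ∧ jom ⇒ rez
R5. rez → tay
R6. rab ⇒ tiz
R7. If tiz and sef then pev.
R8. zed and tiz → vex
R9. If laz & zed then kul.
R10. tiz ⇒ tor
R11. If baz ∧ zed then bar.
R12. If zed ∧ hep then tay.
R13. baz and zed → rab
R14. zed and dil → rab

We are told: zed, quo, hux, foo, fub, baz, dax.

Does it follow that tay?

No

Forward chaining from the given facts derives: bar, rab, wib, tiz, vex, tor.
Rules concluding tay: R2 needs jat; R5 needs rez; R12 needs hep — none of these are established.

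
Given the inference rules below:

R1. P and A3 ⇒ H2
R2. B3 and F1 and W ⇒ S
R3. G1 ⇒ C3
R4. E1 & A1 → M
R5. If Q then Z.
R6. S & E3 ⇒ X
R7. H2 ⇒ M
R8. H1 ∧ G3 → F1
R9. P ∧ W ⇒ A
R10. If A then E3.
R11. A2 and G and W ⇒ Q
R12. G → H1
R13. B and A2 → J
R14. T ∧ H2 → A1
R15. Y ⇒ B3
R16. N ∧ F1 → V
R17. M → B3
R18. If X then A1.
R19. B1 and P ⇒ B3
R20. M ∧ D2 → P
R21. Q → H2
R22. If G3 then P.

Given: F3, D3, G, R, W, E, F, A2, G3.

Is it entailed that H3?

No

Forward chaining from the given facts derives: Q, H1, H2, P, Z, M, F1, A, E3, B3, S, X, A1.
No rule has H3 as its conclusion, and it is not among the given facts.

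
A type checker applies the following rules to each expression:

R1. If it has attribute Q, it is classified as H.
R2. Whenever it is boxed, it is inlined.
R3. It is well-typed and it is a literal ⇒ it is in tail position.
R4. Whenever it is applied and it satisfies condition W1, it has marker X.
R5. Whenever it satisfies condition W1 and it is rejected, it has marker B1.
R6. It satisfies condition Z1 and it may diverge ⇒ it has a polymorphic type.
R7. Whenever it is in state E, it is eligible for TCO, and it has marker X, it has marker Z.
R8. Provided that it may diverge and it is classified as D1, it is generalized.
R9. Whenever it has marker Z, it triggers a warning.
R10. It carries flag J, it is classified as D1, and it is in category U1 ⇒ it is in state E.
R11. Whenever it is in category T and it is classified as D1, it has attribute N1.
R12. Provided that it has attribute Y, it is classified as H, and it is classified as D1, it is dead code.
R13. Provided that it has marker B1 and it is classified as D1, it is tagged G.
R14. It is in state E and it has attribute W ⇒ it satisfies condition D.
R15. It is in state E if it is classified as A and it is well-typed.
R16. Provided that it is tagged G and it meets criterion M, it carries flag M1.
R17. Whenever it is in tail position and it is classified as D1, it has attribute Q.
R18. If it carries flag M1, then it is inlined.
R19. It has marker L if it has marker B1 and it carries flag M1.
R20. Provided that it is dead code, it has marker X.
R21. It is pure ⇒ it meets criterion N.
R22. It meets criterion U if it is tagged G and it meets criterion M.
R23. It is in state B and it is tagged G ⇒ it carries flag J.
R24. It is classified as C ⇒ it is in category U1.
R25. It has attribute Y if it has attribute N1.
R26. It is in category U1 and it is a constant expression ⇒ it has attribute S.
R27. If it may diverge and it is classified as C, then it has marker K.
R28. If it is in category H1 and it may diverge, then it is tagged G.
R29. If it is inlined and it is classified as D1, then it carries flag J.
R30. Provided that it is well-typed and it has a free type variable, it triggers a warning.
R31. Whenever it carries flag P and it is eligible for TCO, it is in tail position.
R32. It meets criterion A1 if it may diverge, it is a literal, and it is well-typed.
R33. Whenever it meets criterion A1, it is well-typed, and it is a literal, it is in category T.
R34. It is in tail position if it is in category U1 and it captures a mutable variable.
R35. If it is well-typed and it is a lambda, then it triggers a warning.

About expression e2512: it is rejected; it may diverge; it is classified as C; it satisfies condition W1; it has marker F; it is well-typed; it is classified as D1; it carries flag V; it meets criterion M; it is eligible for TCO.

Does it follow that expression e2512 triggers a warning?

Forward chaining from the given facts derives: has marker B1, is generalized, is tagged G, carries flag M1, is inlined, has marker L, meets criterion U, is in category U1, has marker K, carries flag J, is in state E.
Rules concluding "it triggers a warning": R9 needs "it has marker Z"; R30 needs "it has a free type variable"; R35 needs "it is a lambda" — none of these are established.

No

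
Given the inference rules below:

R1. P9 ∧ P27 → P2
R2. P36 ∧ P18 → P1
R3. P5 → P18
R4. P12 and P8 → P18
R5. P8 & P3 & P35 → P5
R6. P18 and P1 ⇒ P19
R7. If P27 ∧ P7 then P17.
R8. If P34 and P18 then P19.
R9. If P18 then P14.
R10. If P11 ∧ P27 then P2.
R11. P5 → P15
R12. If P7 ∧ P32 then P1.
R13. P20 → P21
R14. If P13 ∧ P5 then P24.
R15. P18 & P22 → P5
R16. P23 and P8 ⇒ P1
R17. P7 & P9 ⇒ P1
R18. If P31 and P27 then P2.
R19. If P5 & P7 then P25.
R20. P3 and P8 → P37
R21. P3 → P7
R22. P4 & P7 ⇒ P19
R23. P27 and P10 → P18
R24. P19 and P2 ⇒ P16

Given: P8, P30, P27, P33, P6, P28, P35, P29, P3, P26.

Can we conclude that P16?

No

Forward chaining from the given facts derives: P5, P15, P37, P7, P18, P17, P14, P25.
The only rule concluding P16 is R24, which needs P19; that is never established.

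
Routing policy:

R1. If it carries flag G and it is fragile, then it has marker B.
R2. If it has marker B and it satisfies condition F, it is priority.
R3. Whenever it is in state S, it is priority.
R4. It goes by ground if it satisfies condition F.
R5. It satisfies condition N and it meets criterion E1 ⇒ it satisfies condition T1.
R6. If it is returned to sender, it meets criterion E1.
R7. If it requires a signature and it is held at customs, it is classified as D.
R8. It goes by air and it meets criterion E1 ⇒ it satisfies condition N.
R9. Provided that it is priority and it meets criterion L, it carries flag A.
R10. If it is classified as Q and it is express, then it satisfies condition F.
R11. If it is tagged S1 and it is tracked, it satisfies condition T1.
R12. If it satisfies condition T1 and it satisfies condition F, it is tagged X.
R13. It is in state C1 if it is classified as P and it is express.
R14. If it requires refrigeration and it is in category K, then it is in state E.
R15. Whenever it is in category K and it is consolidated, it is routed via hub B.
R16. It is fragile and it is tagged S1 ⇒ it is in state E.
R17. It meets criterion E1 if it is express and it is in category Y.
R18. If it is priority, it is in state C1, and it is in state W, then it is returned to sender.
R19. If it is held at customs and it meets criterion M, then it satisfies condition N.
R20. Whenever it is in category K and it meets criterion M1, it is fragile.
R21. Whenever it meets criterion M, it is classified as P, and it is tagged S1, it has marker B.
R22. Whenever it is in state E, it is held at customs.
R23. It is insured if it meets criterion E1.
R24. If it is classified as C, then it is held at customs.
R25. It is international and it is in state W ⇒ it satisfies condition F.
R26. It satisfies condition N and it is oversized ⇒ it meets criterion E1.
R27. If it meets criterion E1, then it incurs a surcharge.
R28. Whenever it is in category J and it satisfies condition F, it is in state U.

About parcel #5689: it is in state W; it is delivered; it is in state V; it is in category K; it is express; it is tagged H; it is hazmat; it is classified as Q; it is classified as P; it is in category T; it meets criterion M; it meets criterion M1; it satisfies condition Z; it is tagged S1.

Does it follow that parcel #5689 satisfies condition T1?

By R10 (it is classified as Q, it is express): it satisfies condition F.
By R13 (it is classified as P, it is express): it is in state C1.
By R20 (it is in category K, it meets criterion M1): it is fragile.
By R21 (it meets criterion M, it is classified as P, it is tagged S1): it has marker B.
By R2 (it has marker B, it satisfies condition F): it is priority.
By R16 (it is fragile, it is tagged S1): it is in state E.
By R18 (it is priority, it is in state C1, it is in state W): it is returned to sender.
By R22 (it is in state E): it is held at customs.
By R6 (it is returned to sender): it meets criterion E1.
By R19 (it is held at customs, it meets criterion M): it satisfies condition N.
By R5 (it satisfies condition N, it meets criterion E1): it satisfies condition T1.

Yes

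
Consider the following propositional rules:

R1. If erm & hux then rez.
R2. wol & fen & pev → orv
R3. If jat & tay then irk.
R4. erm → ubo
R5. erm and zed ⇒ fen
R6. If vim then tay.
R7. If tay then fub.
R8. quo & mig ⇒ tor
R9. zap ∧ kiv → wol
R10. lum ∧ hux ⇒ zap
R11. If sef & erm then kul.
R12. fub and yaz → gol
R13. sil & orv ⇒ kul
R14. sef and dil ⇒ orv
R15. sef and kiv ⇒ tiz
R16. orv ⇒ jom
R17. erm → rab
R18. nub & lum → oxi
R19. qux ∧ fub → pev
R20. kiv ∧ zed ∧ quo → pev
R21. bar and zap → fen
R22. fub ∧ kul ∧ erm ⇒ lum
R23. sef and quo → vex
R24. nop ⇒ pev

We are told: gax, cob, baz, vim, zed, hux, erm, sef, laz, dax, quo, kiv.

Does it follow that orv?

fen  (by R5: erm, zed)
tay  (by R6: vim)
fub  (by R7: tay)
kul  (by R11: sef, erm)
pev  (by R20: kiv, zed, quo)
lum  (by R22: fub, kul, erm)
zap  (by R10: lum, hux)
wol  (by R9: zap, kiv)
orv  (by R2: wol, fen, pev)

Yes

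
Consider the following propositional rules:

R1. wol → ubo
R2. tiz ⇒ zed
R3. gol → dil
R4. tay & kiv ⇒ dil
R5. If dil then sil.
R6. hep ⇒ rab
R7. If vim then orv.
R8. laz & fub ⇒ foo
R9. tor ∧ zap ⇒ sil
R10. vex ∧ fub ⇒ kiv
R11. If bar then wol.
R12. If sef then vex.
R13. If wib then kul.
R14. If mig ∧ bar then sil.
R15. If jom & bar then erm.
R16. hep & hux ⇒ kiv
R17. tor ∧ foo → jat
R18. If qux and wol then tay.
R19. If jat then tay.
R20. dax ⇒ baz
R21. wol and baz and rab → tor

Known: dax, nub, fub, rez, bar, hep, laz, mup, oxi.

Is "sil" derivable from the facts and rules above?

Forward chaining from the given facts derives: rab, foo, wol, baz, tor, ubo, jat, tay.
Rules concluding sil: R5 needs dil; R9 needs zap; R14 needs mig — none of these are established.

No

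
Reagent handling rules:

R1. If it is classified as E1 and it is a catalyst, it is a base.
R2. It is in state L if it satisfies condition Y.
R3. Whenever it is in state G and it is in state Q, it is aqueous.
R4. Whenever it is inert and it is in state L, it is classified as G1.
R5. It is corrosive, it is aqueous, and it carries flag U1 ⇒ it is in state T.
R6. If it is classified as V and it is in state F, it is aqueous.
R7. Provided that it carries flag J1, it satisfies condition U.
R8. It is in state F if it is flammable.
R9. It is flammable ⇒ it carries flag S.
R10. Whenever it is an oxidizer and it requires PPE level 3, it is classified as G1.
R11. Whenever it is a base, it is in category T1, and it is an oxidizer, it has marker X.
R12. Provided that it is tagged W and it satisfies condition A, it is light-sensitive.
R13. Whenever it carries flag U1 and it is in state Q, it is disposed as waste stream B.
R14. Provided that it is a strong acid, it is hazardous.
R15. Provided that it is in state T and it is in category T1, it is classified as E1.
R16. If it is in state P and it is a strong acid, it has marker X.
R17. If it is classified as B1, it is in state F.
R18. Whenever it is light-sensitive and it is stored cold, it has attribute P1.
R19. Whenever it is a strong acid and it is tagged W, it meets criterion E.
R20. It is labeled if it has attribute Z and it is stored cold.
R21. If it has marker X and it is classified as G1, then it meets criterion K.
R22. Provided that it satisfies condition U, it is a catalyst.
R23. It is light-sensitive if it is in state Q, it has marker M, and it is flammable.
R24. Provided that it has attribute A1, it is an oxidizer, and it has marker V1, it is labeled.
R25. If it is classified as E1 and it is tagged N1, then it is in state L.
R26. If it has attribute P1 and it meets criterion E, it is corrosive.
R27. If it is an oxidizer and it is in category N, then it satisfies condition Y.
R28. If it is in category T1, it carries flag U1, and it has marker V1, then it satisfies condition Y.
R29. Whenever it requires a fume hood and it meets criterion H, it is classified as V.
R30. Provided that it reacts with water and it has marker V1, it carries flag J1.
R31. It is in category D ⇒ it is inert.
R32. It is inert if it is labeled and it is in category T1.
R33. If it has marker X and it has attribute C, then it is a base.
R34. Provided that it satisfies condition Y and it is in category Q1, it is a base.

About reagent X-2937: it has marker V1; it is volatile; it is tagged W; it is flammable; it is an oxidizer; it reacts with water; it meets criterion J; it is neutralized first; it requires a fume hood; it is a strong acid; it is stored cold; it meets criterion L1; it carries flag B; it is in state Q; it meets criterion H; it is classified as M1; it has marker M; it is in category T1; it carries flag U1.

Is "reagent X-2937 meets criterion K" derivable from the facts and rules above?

Forward chaining from the given facts derives: is in state F, carries flag S, is disposed as waste stream B, is hazardous, meets criterion E, is light-sensitive, satisfies condition Y, is classified as V, carries flag J1, is in state L, is aqueous, satisfies condition U, has attribute P1, is a catalyst, is corrosive, is in state T, is classified as E1, is a base, has marker X.
The only rule concluding "it meets criterion K" is R21, which needs "it is classified as G1"; that is never established.

No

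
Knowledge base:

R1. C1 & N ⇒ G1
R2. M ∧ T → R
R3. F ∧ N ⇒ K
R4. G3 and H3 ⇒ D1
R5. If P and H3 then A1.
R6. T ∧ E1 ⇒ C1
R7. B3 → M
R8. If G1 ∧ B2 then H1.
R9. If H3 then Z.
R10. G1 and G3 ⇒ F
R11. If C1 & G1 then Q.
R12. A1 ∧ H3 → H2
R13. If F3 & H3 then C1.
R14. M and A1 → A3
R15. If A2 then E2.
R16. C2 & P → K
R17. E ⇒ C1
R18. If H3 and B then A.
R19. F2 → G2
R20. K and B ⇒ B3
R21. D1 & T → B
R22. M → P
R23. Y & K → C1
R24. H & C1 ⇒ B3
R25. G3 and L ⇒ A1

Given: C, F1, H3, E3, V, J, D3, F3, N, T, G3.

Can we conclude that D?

No

Forward chaining from the given facts derives: D1, Z, C1, B, G1, F, Q, A, K, B3, M, P, R, A1, H2, A3.
No rule has D as its conclusion, and it is not among the given facts.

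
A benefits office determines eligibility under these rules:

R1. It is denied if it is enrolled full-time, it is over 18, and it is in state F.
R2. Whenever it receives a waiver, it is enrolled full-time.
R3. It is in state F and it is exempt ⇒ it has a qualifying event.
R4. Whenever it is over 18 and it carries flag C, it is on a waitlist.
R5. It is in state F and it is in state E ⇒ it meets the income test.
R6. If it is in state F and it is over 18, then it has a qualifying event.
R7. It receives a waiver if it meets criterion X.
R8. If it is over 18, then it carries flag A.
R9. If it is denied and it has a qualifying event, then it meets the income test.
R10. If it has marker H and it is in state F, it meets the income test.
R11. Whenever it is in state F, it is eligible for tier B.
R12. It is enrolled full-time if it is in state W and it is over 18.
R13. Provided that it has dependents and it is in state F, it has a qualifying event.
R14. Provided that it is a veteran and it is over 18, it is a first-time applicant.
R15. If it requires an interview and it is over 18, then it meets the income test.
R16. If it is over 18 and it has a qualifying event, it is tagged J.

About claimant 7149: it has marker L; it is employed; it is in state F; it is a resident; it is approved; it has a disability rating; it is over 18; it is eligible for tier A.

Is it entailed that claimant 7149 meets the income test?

Forward chaining from the given facts derives: has a qualifying event, carries flag A, is eligible for tier B, is tagged J.
Rules concluding "it meets the income test": R5 needs "it is in state E"; R9 needs "it is denied"; R10 needs "it has marker H"; R15 needs "it requires an interview" — none of these are established.

No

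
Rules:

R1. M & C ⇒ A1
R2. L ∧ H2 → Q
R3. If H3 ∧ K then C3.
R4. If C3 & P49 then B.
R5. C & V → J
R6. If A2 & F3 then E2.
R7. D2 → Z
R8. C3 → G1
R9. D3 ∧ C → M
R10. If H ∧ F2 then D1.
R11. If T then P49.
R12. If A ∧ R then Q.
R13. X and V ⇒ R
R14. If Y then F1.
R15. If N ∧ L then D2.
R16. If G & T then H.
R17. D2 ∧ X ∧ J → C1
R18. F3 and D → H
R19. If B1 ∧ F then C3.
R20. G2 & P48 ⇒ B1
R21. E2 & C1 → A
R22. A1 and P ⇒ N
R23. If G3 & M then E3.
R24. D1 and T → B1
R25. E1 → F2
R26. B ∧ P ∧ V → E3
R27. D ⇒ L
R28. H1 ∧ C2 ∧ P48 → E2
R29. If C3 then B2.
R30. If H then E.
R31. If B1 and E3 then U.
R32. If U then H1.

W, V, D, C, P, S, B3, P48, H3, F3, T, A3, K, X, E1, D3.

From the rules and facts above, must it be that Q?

No

Forward chaining from the given facts derives: C3, J, G1, M, P49, R, H, F2, L, B2, E, A1, B, D1, N, B1, E3, U, H1, D2, C1, Z.
Rules concluding Q: R2 needs H2; R12 needs A — none of these are established.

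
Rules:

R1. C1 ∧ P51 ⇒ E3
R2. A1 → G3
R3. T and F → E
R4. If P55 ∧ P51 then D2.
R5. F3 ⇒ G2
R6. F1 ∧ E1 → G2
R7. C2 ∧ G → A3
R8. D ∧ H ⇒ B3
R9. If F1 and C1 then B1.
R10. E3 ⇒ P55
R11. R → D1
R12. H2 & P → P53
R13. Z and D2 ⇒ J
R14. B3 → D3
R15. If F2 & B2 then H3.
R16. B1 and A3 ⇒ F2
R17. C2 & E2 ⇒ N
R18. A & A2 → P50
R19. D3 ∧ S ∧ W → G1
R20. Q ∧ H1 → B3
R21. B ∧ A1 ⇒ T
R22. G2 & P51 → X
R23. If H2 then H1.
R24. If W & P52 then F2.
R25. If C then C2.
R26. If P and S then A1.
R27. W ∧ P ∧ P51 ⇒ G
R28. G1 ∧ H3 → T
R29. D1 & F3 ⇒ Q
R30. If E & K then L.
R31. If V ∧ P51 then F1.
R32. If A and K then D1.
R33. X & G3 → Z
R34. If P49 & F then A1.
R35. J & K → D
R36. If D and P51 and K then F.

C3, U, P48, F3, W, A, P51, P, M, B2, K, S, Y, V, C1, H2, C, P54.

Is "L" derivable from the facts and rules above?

Yes

E3  (by R1: C1, P51)
G2  (by R5: F3)
P55  (by R10: E3)
X  (by R22: G2, P51)
H1  (by R23: H2)
C2  (by R25: C)
A1  (by R26: P, S)
G  (by R27: W, P, P51)
F1  (by R31: V, P51)
D1  (by R32: A, K)
G3  (by R2: A1)
D2  (by R4: P55, P51)
A3  (by R7: C2, G)
B1  (by R9: F1, C1)
F2  (by R16: B1, A3)
Q  (by R29: D1, F3)
Z  (by R33: X, G3)
J  (by R13: Z, D2)
H3  (by R15: F2, B2)
B3  (by R20: Q, H1)
D  (by R35: J, K)
F  (by R36: D, P51, K)
D3  (by R14: B3)
G1  (by R19: D3, S, W)
T  (by R28: G1, H3)
E  (by R3: T, F)
L  (by R30: E, K)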